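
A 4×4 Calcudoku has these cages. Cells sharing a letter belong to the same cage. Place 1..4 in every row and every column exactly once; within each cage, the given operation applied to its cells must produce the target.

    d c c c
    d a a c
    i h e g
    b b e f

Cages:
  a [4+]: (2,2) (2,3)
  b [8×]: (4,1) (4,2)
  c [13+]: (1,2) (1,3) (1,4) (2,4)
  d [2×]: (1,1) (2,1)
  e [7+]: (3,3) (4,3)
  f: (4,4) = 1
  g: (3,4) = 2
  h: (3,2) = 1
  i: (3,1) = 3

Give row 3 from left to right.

3 1 4 2

The 4 cells of cage c must have sum 13, which forces (2,4) = 4.
Cage i is a single given cell, leaving (3,1) = 3.
Cage h is a single given cell; hence (3,2) = 1.
Row 3 now contains 3, leaving (3,3) = 4.
Cage g is given, so (3,4) = 2.
4 is placed in column 3, which forces (4,3) = 3.
F is a freebie; hence (4,4) = 1.
Cage c has sum 13, leaving (1,2) = 4.
3 is placed in column 3, so (1,3) = 2.
Column 4 already has 2, so (1,4) = 3.
Column 2 now contains 1; hence (2,2) = 3.
3 is placed in column 3, so (2,3) = 1.
Column 2 already has 4, leaving (4,2) = 2.
Row 1 now contains 2, so (1,1) = 1.
Row 2 now contains 1, so (2,1) = 2.
Row 4 now contains 2, so (4,1) = 4.
The full grid is 1 4 2 3 / 2 3 1 4 / 3 1 4 2 / 4 2 3 1.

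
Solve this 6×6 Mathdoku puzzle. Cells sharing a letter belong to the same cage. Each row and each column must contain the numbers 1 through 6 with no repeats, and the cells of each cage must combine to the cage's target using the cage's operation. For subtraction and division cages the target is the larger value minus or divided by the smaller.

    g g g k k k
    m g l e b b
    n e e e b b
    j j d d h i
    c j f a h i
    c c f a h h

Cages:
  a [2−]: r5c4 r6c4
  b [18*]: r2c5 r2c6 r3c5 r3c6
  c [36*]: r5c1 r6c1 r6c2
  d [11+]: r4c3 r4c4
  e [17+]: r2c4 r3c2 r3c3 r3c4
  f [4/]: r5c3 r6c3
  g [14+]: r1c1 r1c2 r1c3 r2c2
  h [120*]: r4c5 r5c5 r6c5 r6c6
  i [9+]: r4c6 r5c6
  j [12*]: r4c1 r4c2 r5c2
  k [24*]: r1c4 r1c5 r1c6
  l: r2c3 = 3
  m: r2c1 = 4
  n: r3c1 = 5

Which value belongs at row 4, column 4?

6

M is a freebie, which forces r2c1 = 4.
L is a freebie; hence r2c3 = 3.
Cage n is a single given cell, which forces r3c1 = 5.
The only place for 2 in row 2 is r2c2.
The only place for 5 in row 2 is r2c4.
The two cells of cage d must have sum 11; hence r4c3 = 5.
5 is placed in column 4, which forces r4c4 = 6.
The only place for 5 in row 1 is r1c2.
The only place for 2 in column 3 is r3c3.
Cage e needs sum 17, so r3c2 = 6.
Row 3 already has 2, leaving r3c4 = 4.
Column 2 now contains 6, so r6c2 = 3.
Cage j needs product 12; hence r4c1 = 3.
3 is placed in row 4, which forces r4c6 = 4.
The two cells of cage a must have difference 2, which forces r5c4 = 3.
Cage a needs two cells with difference 2, leaving r6c4 = 1.
Column 4 now contains 1, which forces r1c4 = 2.
Cage k has product 24, so r1c5 = 4.
The 3 cells of cage k must have product 24, so r1c6 = 3.
Column 6 now contains 3, so r3c6 = 1.
Row 4 now contains 4, leaving r4c2 = 1.
Row 4 already has 1, so r4c5 = 2.
Cage j has product 12; hence r5c2 = 4.
Cage f's pair has quotient 4, leaving r5c3 = 1.
Cage i needs two cells with sum 9, so r5c6 = 5.
Row 6 now contains 1, which forces r6c3 = 4.
Cage g needs sum 14; hence r1c1 = 1.
Column 3 already has 1; hence r1c3 = 6.
Cage b needs product 18; hence r2c5 = 1.
Column 6 now contains 1, which forces r2c6 = 6.
Row 3 now contains 1, so r3c5 = 3.
Row 5 already has 5, so r5c5 = 6.
The 4 cells of cage h must have product 120, leaving r6c5 = 5.
The 4 cells of cage h must have product 120, so r6c6 = 2.
6 is placed in row 5, leaving r5c1 = 2.
2 is placed in row 6, leaving r6c1 = 6.
Filled in: 1 5 6 2 4 3 / 4 2 3 5 1 6 / 5 6 2 4 3 1 / 3 1 5 6 2 4 / 2 4 1 3 6 5 / 6 3 4 1 5 2.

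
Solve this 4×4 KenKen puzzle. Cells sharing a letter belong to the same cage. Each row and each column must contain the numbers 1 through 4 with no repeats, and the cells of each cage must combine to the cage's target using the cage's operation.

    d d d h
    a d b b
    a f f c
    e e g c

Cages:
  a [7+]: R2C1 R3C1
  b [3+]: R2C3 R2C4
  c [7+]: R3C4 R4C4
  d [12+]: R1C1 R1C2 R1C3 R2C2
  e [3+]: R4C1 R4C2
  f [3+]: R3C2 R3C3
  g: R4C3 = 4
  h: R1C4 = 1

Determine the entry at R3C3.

2

Cage h is given, which forces R1C4 = 1.
Column 4 already has 1, so R2C4 = 2.
G is a freebie; hence R4C3 = 4.
Row 4 now contains 4; hence R4C4 = 3.
Cage d has sum 12, so R2C2 = 3.
2 is placed in row 2, so R2C3 = 1.
1 is placed in column 3; hence R3C3 = 2.
Column 4 now contains 3, so R3C4 = 4.
Column 3 already has 2, which forces R1C3 = 3.
3 is placed in row 2, which forces R2C1 = 4.
Row 3 already has 4, so R3C1 = 3.
2 is placed in row 3, which forces R3C2 = 1.
Column 2 already has 1, which forces R4C2 = 2.
Column 1 now contains 4, leaving R1C1 = 2.
Column 2 already has 2, so R1C2 = 4.
Row 4 already has 2, leaving R4C1 = 1.
Completed grid: 2 4 3 1 / 4 3 1 2 / 3 1 2 4 / 1 2 4 3.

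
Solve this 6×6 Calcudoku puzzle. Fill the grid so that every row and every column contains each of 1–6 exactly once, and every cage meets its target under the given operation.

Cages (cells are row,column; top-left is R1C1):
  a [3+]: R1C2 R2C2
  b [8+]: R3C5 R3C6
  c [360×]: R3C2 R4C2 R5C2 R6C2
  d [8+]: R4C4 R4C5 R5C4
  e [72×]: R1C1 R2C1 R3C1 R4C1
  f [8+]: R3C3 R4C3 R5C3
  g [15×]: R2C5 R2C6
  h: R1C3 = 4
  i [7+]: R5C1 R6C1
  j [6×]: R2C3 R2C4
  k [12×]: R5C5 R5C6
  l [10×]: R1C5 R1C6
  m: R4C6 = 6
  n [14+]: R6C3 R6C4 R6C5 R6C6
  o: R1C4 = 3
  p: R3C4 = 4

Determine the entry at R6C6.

1

Cage h is a single given cell, leaving R1C3 = 4.
Cage o is a single given cell, so R1C4 = 3.
P is a freebie; hence R3C4 = 4.
M is a freebie, leaving R4C6 = 6.
In row 1, 6 can only go at R1C1, so R1C1 = 6.
In row 1, 1 can only go at R1C2, so R1C2 = 1.
Column 2 already has 1, which forces R2C2 = 2.
Row 2 needs a 4, and only R2C1 is open for it.
The only place for 4 in row 4 is R4C2.
Row 4 needs a 3, and only R4C1 is open for it.
Column 1 already has 3; hence R3C1 = 1.
The only place for 3 in column 3 is R6C3.
The only place for 6 in column 3 is R2C3.
Row 2 already has 6, leaving R2C4 = 1.
Cage d has sum 8, leaving R4C5 = 1.
The 3 cells of cage f must have sum 8, leaving R5C3 = 1.
The only place for 1 in row 6 is R6C6.
Cage n has sum 14, so R6C4 = 6.
Cage n has sum 14, leaving R6C5 = 4.
6 is placed in row 6, which forces R6C2 = 5.
Cage i's pair has sum 7; hence R5C1 = 5.
5 is placed in row 5; hence R5C4 = 2.
Row 5 already has 2, leaving R5C6 = 4.
5 is placed in row 6, which forces R6C1 = 2.
Column 4 already has 2, so R4C4 = 5.
The two cells of cage k must have product 12, so R5C5 = 3.
Column 5 now contains 3; hence R2C5 = 5.
The two cells of cage g must have product 15, so R2C6 = 3.
Cage c needs product 360, so R3C2 = 3.
Cage f needs sum 8, so R3C3 = 5.
5 is placed in column 5, so R3C5 = 6.
3 is placed in column 6; hence R3C6 = 2.
5 is placed in row 4; hence R4C3 = 2.
3 is placed in row 5; hence R5C2 = 6.
5 is placed in column 5, so R1C5 = 2.
2 is placed in column 6, which forces R1C6 = 5.
Completed grid: 6 1 4 3 2 5 / 4 2 6 1 5 3 / 1 3 5 4 6 2 / 3 4 2 5 1 6 / 5 6 1 2 3 4 / 2 5 3 6 4 1.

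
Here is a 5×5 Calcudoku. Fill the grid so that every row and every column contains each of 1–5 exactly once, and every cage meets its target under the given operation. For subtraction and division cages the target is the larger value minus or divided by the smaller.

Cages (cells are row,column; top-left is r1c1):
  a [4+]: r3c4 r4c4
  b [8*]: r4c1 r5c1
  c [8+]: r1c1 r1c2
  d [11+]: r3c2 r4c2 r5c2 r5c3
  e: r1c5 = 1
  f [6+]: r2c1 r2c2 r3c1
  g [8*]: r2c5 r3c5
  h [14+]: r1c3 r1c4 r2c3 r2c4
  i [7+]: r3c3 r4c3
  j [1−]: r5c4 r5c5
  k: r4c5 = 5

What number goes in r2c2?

E is a freebie, so r1c5 = 1.
Cage k is a single given cell, leaving r4c5 = 5.
The only place for 5 in column 1 is r1c1.
5 is placed in row 1; hence r1c2 = 3.
The only place for 1 in column 3 is r5c3.
The only place for 2 in column 2 is r2c2.
Row 2 already has 2, leaving r2c5 = 4.
Cage g needs two cells with product 8, which forces r3c5 = 2.
Column 5 now contains 2; hence r5c5 = 3.
The only place for 1 in row 2 is r2c1.
Column 1 now contains 1, which forces r3c1 = 3.
3 is placed in row 3; hence r3c4 = 1.
Column 4 now contains 1, leaving r4c4 = 3.
Cage h has sum 14, so r2c3 = 3.
Column 4 now contains 3, leaving r2c4 = 5.
Cage i needs two cells with sum 7, which forces r3c3 = 5.
The 4 cells of cage d must have sum 11; hence r4c2 = 1.
Cage i's pair has sum 7, leaving r4c3 = 2.
2 is placed in column 3, leaving r1c3 = 4.
The 4 cells of cage h must have sum 14, so r1c4 = 2.
Row 3 now contains 5, so r3c2 = 4.
Row 4 already has 2, which forces r4c1 = 4.
Cage b's pair has product 8; hence r5c1 = 2.
Cage d needs sum 11, so r5c2 = 5.
Column 4 already has 2, leaving r5c4 = 4.
Completed grid: 5 3 4 2 1 / 1 2 3 5 4 / 3 4 5 1 2 / 4 1 2 3 5 / 2 5 1 4 3.

2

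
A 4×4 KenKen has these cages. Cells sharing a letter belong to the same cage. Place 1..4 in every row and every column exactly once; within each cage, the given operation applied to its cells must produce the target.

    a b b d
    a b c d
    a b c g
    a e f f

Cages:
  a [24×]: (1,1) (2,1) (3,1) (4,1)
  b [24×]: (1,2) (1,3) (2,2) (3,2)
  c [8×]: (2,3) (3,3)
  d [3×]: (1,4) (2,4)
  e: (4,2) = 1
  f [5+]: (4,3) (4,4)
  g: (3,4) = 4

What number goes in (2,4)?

Cage g is given, which forces (3,4) = 4.
Cage e is given, which forces (4,2) = 1.
Cage b has product 24; hence (1,3) = 1.
1 is placed in row 1, so (1,4) = 3.
Cage c needs two cells with product 8, leaving (2,3) = 4.
Column 4 already has 3, leaving (2,4) = 1.
Row 3 now contains 4, which forces (3,3) = 2.
2 is placed in column 3, so (4,3) = 3.
Column 4 already has 3, which forces (4,4) = 2.
Cage a has product 24; hence (1,1) = 2.
Cage b has product 24; hence (1,2) = 4.
Cage a needs product 24, which forces (2,1) = 3.
Cage b needs product 24, which forces (2,2) = 2.
The 4 cells of cage a must have product 24; hence (3,1) = 1.
Row 3 now contains 2; hence (3,2) = 3.
Row 4 already has 2, which forces (4,1) = 4.
Completed grid: 2 4 1 3 / 3 2 4 1 / 1 3 2 4 / 4 1 3 2.

1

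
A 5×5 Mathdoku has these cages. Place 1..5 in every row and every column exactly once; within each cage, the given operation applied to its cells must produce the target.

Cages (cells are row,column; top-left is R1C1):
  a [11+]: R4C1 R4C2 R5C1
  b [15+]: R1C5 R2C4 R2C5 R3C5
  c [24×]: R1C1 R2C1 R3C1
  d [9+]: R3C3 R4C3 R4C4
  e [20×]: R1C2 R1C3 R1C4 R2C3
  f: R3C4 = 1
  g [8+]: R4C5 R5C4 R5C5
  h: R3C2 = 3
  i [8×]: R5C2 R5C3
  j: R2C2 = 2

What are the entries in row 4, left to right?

Cage j is given, leaving R2C2 = 2.
Row 2 now contains 2, so R2C3 = 1.
Cage h is a single given cell; hence R3C2 = 3.
Cage f is a single given cell, so R3C4 = 1.
2 is placed in column 2, so R5C2 = 4.
4 is placed in row 5, leaving R5C3 = 2.
Cage e has product 20, so R1C2 = 1.
The 3 cells of cage d must have sum 9; hence R3C3 = 4.
Cage a has sum 11, leaving R4C1 = 1.
4 is placed in column 2; hence R4C2 = 5.
The 3 cells of cage d must have sum 9, which forces R4C3 = 3.
Cage d needs sum 9, leaving R4C4 = 2.
Row 4 now contains 2, so R4C5 = 4.
Cage a has sum 11; hence R5C1 = 5.
Row 5 now contains 5, so R5C4 = 3.
Cage g needs sum 8, which forces R5C5 = 1.
4 is placed in column 3, so R1C3 = 5.
Cage e has product 20; hence R1C4 = 4.
Row 1 now contains 5, which forces R1C5 = 2.
Cage b has sum 15; hence R2C4 = 5.
Cage b needs sum 15, which forces R2C5 = 3.
Row 3 now contains 4; hence R3C1 = 2.
Column 5 now contains 2, so R3C5 = 5.
Row 1 now contains 4, so R1C1 = 3.
Row 2 now contains 3, leaving R2C1 = 4.
Filled in: 3 1 5 4 2 / 4 2 1 5 3 / 2 3 4 1 5 / 1 5 3 2 4 / 5 4 2 3 1.

1 5 3 2 4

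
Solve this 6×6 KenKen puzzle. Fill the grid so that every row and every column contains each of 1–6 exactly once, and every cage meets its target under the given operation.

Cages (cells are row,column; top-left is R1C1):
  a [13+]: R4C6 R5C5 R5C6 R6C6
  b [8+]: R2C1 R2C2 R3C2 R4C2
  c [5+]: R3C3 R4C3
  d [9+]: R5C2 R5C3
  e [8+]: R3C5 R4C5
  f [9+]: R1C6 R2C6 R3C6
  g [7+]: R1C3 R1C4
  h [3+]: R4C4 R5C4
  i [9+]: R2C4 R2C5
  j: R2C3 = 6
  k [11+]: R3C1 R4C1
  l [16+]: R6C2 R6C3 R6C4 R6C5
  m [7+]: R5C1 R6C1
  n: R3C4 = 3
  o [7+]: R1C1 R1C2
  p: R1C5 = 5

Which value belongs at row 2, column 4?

Cage p is a single given cell, leaving R1C5 = 5.
Cage j is a single given cell, so R2C3 = 6.
Cage n is a single given cell; hence R3C4 = 3.
Cage i needs two cells with sum 9, so R2C4 = 5.
Cage i's pair has sum 9, leaving R2C5 = 4.
The only place for 2 in row 1 is R1C6.
In row 3, 5 can only go at R3C1, so R3C1 = 5.
Column 1 already has 5, so R4C1 = 6.
6 is placed in row 4, leaving R4C5 = 2.
Column 5 now contains 2; hence R3C5 = 6.
6 is placed in row 3, so R3C6 = 4.
Row 4 already has 2, so R4C4 = 1.
Cage h needs two cells with sum 3; hence R5C4 = 2.
Cage f needs sum 9, which forces R2C6 = 3.
Column 6 now contains 3, which forces R4C6 = 5.
Cage a has sum 13, so R5C5 = 1.
Cage a has sum 13, leaving R5C6 = 6.
1 is placed in column 5, which forces R6C5 = 3.
The 4 cells of cage a must have sum 13, so R6C6 = 1.
Cage m needs two cells with sum 7, which forces R5C1 = 3.
3 is placed in row 6, leaving R6C1 = 4.
Cage l needs sum 16, leaving R6C4 = 6.
Column 1 already has 4, which forces R1C1 = 1.
Cage o needs two cells with sum 7, leaving R1C2 = 6.
Cage g's pair has sum 7, which forces R1C3 = 3.
Column 4 already has 6, so R1C4 = 4.
Column 1 now contains 1, leaving R2C1 = 2.
Row 2 already has 2, leaving R2C2 = 1.
Column 2 already has 1, so R3C2 = 2.
Row 3 now contains 2, leaving R3C3 = 1.
3 is placed in column 3, so R4C3 = 4.
Column 3 now contains 4, leaving R5C3 = 5.
2 is placed in column 2; hence R6C2 = 5.
Column 3 now contains 5, so R6C3 = 2.
Row 4 already has 4, so R4C2 = 3.
5 is placed in row 5, leaving R5C2 = 4.
The full grid is 1 6 3 4 5 2 / 2 1 6 5 4 3 / 5 2 1 3 6 4 / 6 3 4 1 2 5 / 3 4 5 2 1 6 / 4 5 2 6 3 1.

5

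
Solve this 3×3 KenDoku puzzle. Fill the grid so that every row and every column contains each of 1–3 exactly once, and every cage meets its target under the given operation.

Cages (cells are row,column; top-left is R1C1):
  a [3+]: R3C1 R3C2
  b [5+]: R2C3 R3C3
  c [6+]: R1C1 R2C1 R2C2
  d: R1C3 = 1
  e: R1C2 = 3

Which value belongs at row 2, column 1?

E is a freebie, leaving R1C2 = 3.
D is a freebie; hence R1C3 = 1.
Row 1 already has 1, leaving R1C1 = 2.
Cage c has sum 6, which forces R2C1 = 3.
Cage c has sum 6, which forces R2C2 = 1.
Row 2 now contains 3, leaving R2C3 = 2.
Column 1 now contains 2, which forces R3C1 = 1.
Column 2 now contains 1; hence R3C2 = 2.
2 is placed in column 3, leaving R3C3 = 3.
Completed grid: 2 3 1 / 3 1 2 / 1 2 3.

3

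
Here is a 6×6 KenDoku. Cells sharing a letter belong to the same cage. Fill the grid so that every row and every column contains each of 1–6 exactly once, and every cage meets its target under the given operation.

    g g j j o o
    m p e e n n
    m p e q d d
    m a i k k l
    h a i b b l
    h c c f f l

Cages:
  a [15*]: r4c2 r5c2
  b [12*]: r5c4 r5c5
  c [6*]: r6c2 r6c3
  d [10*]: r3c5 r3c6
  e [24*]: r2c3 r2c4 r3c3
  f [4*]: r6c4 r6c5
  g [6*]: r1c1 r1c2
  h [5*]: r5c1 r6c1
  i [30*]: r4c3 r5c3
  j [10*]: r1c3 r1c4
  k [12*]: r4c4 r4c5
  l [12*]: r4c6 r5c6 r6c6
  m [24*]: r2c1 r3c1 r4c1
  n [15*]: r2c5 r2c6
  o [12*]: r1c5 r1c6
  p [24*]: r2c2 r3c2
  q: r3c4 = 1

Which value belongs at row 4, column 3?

5

Cage q is a single given cell; hence r3c4 = 1.
Column 4 now contains 1, leaving r6c4 = 4.
Row 6 now contains 4, which forces r6c5 = 1.
Cage h's pair has product 5; hence r5c1 = 1.
1 is placed in row 6, leaving r6c1 = 5.
Cage l has product 12, so r4c6 = 1.
In row 1, 1 can only go at r1c2, so r1c2 = 1.
The two cells of cage g must have product 6, leaving r1c1 = 6.
In row 2, 1 can only go at r2c3, so r2c3 = 1.
Cage e has product 24, so r2c4 = 6.
Cage e has product 24, which forces r3c3 = 4.
6 is placed in row 2, which forces r2c2 = 4.
4 is placed in row 3; hence r3c2 = 6.
Cage m has product 24, so r4c1 = 4.
Row 4 now contains 4, leaving r4c5 = 6.
Column 5 now contains 6, so r5c5 = 4.
Column 5 now contains 4, so r1c5 = 3.
Cage o needs two cells with product 12, leaving r1c6 = 4.
Column 5 already has 3, leaving r2c5 = 5.
5 is placed in row 2; hence r2c6 = 3.
Column 5 already has 5, so r3c5 = 2.
Row 3 now contains 2, so r3c6 = 5.
Row 4 already has 6, so r4c3 = 5.
The two cells of cage k must have product 12, which forces r4c4 = 2.
Cage i needs two cells with product 30, so r5c3 = 6.
The two cells of cage b must have product 12; hence r5c4 = 3.
Row 5 already has 6; hence r5c6 = 2.
2 is placed in column 6, leaving r6c6 = 6.
Column 3 now contains 5, which forces r1c3 = 2.
Column 4 already has 2, which forces r1c4 = 5.
Row 2 now contains 3, which forces r2c1 = 2.
Row 3 now contains 2, leaving r3c1 = 3.
Row 4 already has 5, so r4c2 = 3.
3 is placed in row 5, leaving r5c2 = 5.
Column 2 now contains 3, so r6c2 = 2.
2 is placed in column 3, so r6c3 = 3.
Filled in: 6 1 2 5 3 4 / 2 4 1 6 5 3 / 3 6 4 1 2 5 / 4 3 5 2 6 1 / 1 5 6 3 4 2 / 5 2 3 4 1 6.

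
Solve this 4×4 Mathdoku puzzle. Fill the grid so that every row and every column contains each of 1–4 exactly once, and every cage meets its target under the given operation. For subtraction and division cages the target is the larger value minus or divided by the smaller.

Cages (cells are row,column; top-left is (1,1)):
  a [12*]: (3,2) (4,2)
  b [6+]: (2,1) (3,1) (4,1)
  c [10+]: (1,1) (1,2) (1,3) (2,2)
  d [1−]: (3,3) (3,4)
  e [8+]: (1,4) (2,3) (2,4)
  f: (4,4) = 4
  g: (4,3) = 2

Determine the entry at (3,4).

Cage g is a single given cell, so (4,3) = 2.
Cage f is given, which forces (4,4) = 4.
Cage a's pair has product 12, so (3,2) = 4.
Row 4 already has 4; hence (4,2) = 3.
Cage d needs two cells with difference 1, so (3,4) = 2.
Row 4 now contains 3, which forces (4,1) = 1.
The 3 cells of cage b must have sum 6, so (2,1) = 2.
Row 2 already has 2, which forces (2,2) = 1.
The 3 cells of cage e must have sum 8, which forces (2,3) = 4.
Row 2 now contains 1; hence (2,4) = 3.
2 is placed in row 3; hence (3,1) = 3.
Row 3 already has 3; hence (3,3) = 1.
Column 1 already has 3, so (1,1) = 4.
1 is placed in column 2, so (1,2) = 2.
Column 3 now contains 4, so (1,3) = 3.
Column 4 already has 3; hence (1,4) = 1.
Completed grid: 4 2 3 1 / 2 1 4 3 / 3 4 1 2 / 1 3 2 4.

2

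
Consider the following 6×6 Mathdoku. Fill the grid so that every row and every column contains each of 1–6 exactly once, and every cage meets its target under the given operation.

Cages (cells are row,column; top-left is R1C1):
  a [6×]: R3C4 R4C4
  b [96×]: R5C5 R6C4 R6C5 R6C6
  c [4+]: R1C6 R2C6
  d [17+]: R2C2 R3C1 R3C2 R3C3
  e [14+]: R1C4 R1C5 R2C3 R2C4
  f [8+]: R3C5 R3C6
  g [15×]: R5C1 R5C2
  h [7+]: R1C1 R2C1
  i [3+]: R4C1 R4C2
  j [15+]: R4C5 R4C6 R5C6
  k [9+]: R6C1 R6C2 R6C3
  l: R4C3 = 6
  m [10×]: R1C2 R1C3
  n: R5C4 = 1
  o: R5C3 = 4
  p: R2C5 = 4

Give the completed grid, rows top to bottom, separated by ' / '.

4 2 5 6 1 3 / 3 6 2 5 4 1 / 6 4 1 2 3 5 / 2 1 6 3 5 4 / 5 3 4 1 2 6 / 1 5 3 4 6 2

Cage p is a single given cell, which forces R2C5 = 4.
Cage l is a single given cell, leaving R4C3 = 6.
Row 4 now contains 6, leaving R4C5 = 5.
Cage o is given, which forces R5C3 = 4.
Cage n is given; hence R5C4 = 1.
Column 5 already has 4, leaving R5C5 = 2.
The 3 cells of cage j must have sum 15; hence R4C6 = 4.
The 3 cells of cage j must have sum 15, which forces R5C6 = 6.
Cage b has product 96, leaving R6C5 = 6.
Column 6 already has 4, leaving R6C6 = 2.
Column 5 already has 6, leaving R3C5 = 3.
Column 6 already has 2, so R3C6 = 5.
Row 6 now contains 2, leaving R6C4 = 4.
3 is placed in column 5, so R1C5 = 1.
Row 1 already has 1, leaving R1C6 = 3.
Column 6 already has 3, which forces R2C6 = 1.
Row 3 already has 3, which forces R3C4 = 2.
Cage a's pair has product 6, which forces R4C4 = 3.
The 4 cells of cage d must have sum 17, leaving R2C2 = 6.
The 4 cells of cage e must have sum 14, leaving R2C3 = 2.
Row 2 now contains 6; hence R2C4 = 5.
Cage d needs sum 17, which forces R3C1 = 6.
The 4 cells of cage d must have sum 17; hence R3C2 = 4.
2 is placed in row 3, which forces R3C3 = 1.
The two cells of cage h must have sum 7; hence R1C1 = 4.
The two cells of cage m must have product 10; hence R1C2 = 2.
Column 3 now contains 2, so R1C3 = 5.
5 is placed in column 4, which forces R1C4 = 6.
Row 2 already has 5, which forces R2C1 = 3.
Column 2 now contains 2, so R4C2 = 1.
3 is placed in column 1; hence R5C1 = 5.
Row 5 now contains 5, which forces R5C2 = 3.
Column 1 now contains 5; hence R6C1 = 1.
Column 2 already has 3, which forces R6C2 = 5.
Column 3 now contains 5; hence R6C3 = 3.
1 is placed in row 4; hence R4C1 = 2.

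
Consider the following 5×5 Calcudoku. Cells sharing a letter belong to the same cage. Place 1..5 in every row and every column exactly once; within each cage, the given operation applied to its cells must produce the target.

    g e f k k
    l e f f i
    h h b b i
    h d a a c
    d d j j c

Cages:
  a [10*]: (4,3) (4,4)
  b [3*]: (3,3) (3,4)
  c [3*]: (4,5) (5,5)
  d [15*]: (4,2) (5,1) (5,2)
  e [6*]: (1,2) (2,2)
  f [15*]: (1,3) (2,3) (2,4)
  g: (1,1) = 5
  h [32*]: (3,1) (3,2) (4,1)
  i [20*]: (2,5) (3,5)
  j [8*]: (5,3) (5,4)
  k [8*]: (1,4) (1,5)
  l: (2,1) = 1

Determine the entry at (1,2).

Cage g is given, leaving (1,1) = 5.
L is a freebie; hence (2,1) = 1.
Cage h needs product 32, which forces (3,1) = 2.
Cage h needs product 32, which forces (3,2) = 4.
Row 3 now contains 4, leaving (3,5) = 5.
Cage h has product 32; hence (4,1) = 4.
Column 1 now contains 1; hence (5,1) = 3.
3 is placed in row 5, which forces (5,5) = 1.
The 3 cells of cage f must have product 15, so (1,3) = 1.
Column 5 now contains 5, leaving (2,5) = 4.
1 is placed in column 3, so (3,3) = 3.
3 is placed in row 3, which forces (3,4) = 1.
Cage d has product 15, so (4,2) = 1.
Column 5 already has 1, so (4,5) = 3.
1 is placed in row 5; hence (5,2) = 5.
Cage k needs two cells with product 8, which forces (1,4) = 4.
Column 5 already has 4; hence (1,5) = 2.
Column 3 already has 3, which forces (2,3) = 5.
Cage f needs product 15, leaving (2,4) = 3.
Column 3 now contains 5; hence (4,3) = 2.
2 is placed in row 4, so (4,4) = 5.
2 is placed in column 3, which forces (5,3) = 4.
4 is placed in column 4; hence (5,4) = 2.
Row 1 already has 2, so (1,2) = 3.
Row 2 already has 3; hence (2,2) = 2.
The full grid is 5 3 1 4 2 / 1 2 5 3 4 / 2 4 3 1 5 / 4 1 2 5 3 / 3 5 4 2 1.

3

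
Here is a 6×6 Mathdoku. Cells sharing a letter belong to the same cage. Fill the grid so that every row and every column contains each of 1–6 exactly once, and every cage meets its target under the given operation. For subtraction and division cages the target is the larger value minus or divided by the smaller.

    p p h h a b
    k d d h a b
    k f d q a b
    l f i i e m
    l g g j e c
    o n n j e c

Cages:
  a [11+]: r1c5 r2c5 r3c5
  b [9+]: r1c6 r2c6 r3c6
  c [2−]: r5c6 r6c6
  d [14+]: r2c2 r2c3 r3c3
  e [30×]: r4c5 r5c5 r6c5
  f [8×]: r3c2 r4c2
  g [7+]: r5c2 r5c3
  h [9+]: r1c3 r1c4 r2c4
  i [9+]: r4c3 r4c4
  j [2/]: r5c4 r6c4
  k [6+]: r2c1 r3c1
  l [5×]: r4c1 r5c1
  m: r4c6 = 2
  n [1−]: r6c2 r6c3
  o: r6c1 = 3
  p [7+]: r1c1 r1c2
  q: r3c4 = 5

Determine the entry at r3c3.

Cage q is a single given cell, leaving r3c4 = 5.
M is a freebie, which forces r4c6 = 2.
Cage o is given, which forces r6c1 = 3.
Cage f needs two cells with product 8, which forces r3c2 = 2.
Row 4 now contains 2, leaving r4c2 = 4.
In column 1, 6 can only go at r1c1, so r1c1 = 6.
Cage p's pair has sum 7, which forces r1c2 = 1.
In row 2, 4 can only go at r2c4, so r2c4 = 4.
In row 1, 4 can only go at r1c5, so r1c5 = 4.
Row 1 needs a 5, and only r1c6 is open for it.
Row 3 needs a 4, and only r3c1 is open for it.
Cage k's pair has sum 6, so r2c1 = 2.
In column 3, 1 can only go at r5c3, so r5c3 = 1.
Cage l needs two cells with product 5; hence r4c1 = 1.
Row 5 already has 1, leaving r5c1 = 5.
Cage g needs two cells with sum 7, which forces r5c2 = 6.
Column 2 now contains 6, so r6c2 = 5.
Column 2 already has 5, so r2c2 = 3.
Cage d needs sum 14, leaving r2c3 = 5.
Row 2 now contains 3, so r2c6 = 1.
Cage d needs sum 14; hence r3c3 = 6.
6 is placed in row 3, leaving r3c5 = 1.
Column 6 now contains 1; hence r3c6 = 3.
Column 3 already has 6, leaving r4c3 = 3.
Row 4 already has 3, so r4c4 = 6.
The 3 cells of cage e must have product 30, so r4c5 = 5.
Cage e has product 30, so r5c5 = 3.
3 is placed in column 6, so r5c6 = 4.
Column 3 already has 6, so r6c3 = 4.
Column 4 now contains 6, which forces r6c4 = 1.
Cage e has product 30; hence r6c5 = 2.
Column 6 now contains 1, leaving r6c6 = 6.
Column 3 already has 3, leaving r1c3 = 2.
Cage h has sum 9, which forces r1c4 = 3.
1 is placed in row 2, so r2c5 = 6.
Row 5 already has 3, so r5c4 = 2.
Completed grid: 6 1 2 3 4 5 / 2 3 5 4 6 1 / 4 2 6 5 1 3 / 1 4 3 6 5 2 / 5 6 1 2 3 4 / 3 5 4 1 2 6.

6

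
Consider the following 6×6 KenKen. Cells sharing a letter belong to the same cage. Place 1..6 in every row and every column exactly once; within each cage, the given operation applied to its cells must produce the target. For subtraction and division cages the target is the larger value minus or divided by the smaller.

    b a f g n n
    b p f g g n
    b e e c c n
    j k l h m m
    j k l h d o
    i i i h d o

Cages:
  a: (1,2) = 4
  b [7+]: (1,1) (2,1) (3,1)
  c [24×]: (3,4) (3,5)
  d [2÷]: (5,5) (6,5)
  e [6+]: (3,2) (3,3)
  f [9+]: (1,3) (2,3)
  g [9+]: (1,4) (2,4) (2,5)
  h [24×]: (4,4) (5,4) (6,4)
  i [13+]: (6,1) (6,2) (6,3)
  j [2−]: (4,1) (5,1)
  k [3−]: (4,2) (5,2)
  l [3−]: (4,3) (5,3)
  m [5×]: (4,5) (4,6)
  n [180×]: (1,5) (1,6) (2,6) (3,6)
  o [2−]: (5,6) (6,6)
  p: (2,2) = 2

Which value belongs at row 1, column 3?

Cage a is given, so (1,2) = 4.
Cage p is given, leaving (2,2) = 2.
Row 3 needs a 3, and only (3,6) is open for it.
The only place for 2 in row 3 is (3,1).
2 is placed in column 1, so (1,1) = 1.
Cage b needs sum 7, which forces (2,1) = 4.
In column 1, 6 can only go at (6,1), so (6,1) = 6.
The only place for 5 in row 6 is (6,2).
Column 2 now contains 5, which forces (3,2) = 1.
Cage e's pair has sum 6, so (3,3) = 5.
Cage i needs sum 13, so (6,3) = 2.
2 is placed in row 6, leaving (6,6) = 4.
The only place for 2 in row 4 is (4,4).
The 3 cells of cage h must have product 24; hence (5,4) = 4.
Cage h has product 24, which forces (6,4) = 3.
3 is placed in row 6; hence (6,5) = 1.
Column 4 already has 3, which forces (1,4) = 5.
Cage g has sum 9, which forces (2,4) = 1.
The 3 cells of cage g must have sum 9, leaving (2,5) = 3.
4 is placed in column 4, which forces (3,4) = 6.
Cage c's pair has product 24; hence (3,5) = 4.
Column 5 now contains 1, so (4,5) = 5.
Cage m's pair has product 5; hence (4,6) = 1.
Cage d's pair has quotient 2, leaving (5,5) = 2.
2 is placed in row 5; hence (5,6) = 6.
Cage f's pair has sum 9, which forces (1,3) = 3.
Column 5 now contains 2; hence (1,5) = 6.
6 is placed in column 6; hence (1,6) = 2.
3 is placed in row 2; hence (2,3) = 6.
6 is placed in column 6; hence (2,6) = 5.
Row 4 already has 5; hence (4,1) = 3.
Cage k's pair has difference 3; hence (4,2) = 6.
Column 3 already has 6, so (4,3) = 4.
Cage j's pair has difference 2; hence (5,1) = 5.
Row 5 already has 6, so (5,2) = 3.
Column 3 already has 3, which forces (5,3) = 1.
The full grid is 1 4 3 5 6 2 / 4 2 6 1 3 5 / 2 1 5 6 4 3 / 3 6 4 2 5 1 / 5 3 1 4 2 6 / 6 5 2 3 1 4.

3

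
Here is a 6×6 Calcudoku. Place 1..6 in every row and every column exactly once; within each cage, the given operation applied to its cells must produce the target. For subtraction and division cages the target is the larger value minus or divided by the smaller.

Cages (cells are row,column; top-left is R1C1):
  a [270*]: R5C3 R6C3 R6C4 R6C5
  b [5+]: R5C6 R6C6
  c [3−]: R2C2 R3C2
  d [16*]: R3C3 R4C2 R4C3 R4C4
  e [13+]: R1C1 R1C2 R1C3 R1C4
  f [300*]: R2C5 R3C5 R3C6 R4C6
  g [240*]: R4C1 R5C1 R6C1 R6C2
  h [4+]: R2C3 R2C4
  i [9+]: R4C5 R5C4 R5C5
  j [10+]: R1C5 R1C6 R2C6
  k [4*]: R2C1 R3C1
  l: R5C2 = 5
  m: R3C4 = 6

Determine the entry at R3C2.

Cage d needs product 16; hence R3C3 = 2.
M is a freebie; hence R3C4 = 6.
Cage l is a single given cell, so R5C2 = 5.
Cage a has product 270, leaving R5C3 = 3.
Column 3 now contains 3, so R2C3 = 1.
Cage h needs two cells with sum 4, which forces R2C4 = 3.
Column 3 now contains 1, which forces R4C3 = 4.
Column 4 already has 3, which forces R6C4 = 5.
Row 2 already has 1, so R2C1 = 4.
Row 2 now contains 4, so R2C2 = 6.
Row 2 now contains 4; hence R2C5 = 5.
Row 2 now contains 5, which forces R2C6 = 2.
The two cells of cage k must have product 4, which forces R3C1 = 1.
Row 3 now contains 1, so R3C2 = 3.
Row 3 already has 3; hence R3C5 = 4.
Row 3 already has 4, so R3C6 = 5.
The 4 cells of cage g must have product 240; hence R4C1 = 5.
5 is placed in column 6, so R4C6 = 3.
Row 6 now contains 5, so R6C3 = 6.
The 4 cells of cage a must have product 270, so R6C5 = 3.
Cage e needs sum 13, which forces R1C1 = 3.
Column 3 now contains 6, leaving R1C3 = 5.
Cage j has sum 10, so R1C5 = 2.
Cage j has sum 10; hence R1C6 = 6.
Cage g needs product 240, leaving R5C1 = 6.
Row 5 already has 6, so R5C5 = 1.
Row 5 now contains 1, leaving R5C6 = 4.
Row 6 now contains 3, so R6C1 = 2.
Cage g needs product 240, so R6C2 = 4.
4 is placed in column 6; hence R6C6 = 1.
Column 2 now contains 4, which forces R1C2 = 1.
Cage e needs sum 13, so R1C4 = 4.
Column 2 already has 1, which forces R4C2 = 2.
Row 4 now contains 2, leaving R4C4 = 1.
Column 5 now contains 1, which forces R4C5 = 6.
Row 5 now contains 1; hence R5C4 = 2.
Filled in: 3 1 5 4 2 6 / 4 6 1 3 5 2 / 1 3 2 6 4 5 / 5 2 4 1 6 3 / 6 5 3 2 1 4 / 2 4 6 5 3 1.

3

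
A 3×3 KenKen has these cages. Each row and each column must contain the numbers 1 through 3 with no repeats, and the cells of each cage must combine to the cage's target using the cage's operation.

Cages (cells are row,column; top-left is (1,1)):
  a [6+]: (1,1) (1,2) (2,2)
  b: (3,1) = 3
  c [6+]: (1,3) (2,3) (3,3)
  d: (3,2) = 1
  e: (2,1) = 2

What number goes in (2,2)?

Cage e is given, leaving (2,1) = 2.
Cage b is a single given cell, so (3,1) = 3.
D is a freebie, leaving (3,2) = 1.
Row 3 now contains 1, which forces (3,3) = 2.
3 is placed in column 1, which forces (1,1) = 1.
Cage a has sum 6, leaving (1,2) = 2.
Row 1 already has 1, which forces (1,3) = 3.
1 is placed in column 2, leaving (2,2) = 3.
Column 3 now contains 3, leaving (2,3) = 1.
The full grid is 1 2 3 / 2 3 1 / 3 1 2.

3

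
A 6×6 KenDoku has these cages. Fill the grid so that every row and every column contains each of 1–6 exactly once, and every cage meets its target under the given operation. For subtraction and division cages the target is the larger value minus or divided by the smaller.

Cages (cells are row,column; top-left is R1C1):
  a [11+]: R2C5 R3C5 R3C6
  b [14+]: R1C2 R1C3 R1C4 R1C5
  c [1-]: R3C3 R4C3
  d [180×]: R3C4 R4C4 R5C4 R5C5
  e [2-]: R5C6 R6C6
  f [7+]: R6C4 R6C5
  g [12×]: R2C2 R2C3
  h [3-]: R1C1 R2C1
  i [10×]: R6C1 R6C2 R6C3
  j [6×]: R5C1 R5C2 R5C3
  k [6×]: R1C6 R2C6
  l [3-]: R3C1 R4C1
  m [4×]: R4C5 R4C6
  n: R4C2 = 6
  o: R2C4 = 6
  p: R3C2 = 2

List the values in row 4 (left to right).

O is a freebie, leaving R2C4 = 6.
P is a freebie, leaving R3C2 = 2.
N is a freebie, leaving R4C2 = 6.
The only place for 4 in column 1 is R1C1.
Cage h needs two cells with difference 3, leaving R2C1 = 1.
Row 2 already has 1; hence R2C6 = 2.
The two cells of cage k must have product 6, leaving R1C6 = 3.
2 is placed in row 2, so R2C5 = 5.
Cage a has sum 11, so R3C5 = 1.
Cage a needs sum 11; hence R3C6 = 5.
1 is placed in column 5; hence R4C5 = 4.
4 is placed in row 4, which forces R4C6 = 1.
Row 3 already has 5, leaving R3C1 = 6.
Cage l's pair has difference 3, which forces R4C1 = 3.
Column 1 already has 3, which forces R5C1 = 2.
2 is placed in column 1, so R6C1 = 5.
Row 6 already has 5, leaving R6C2 = 1.
1 is placed in row 6, leaving R6C3 = 2.
1 is placed in row 6, leaving R6C4 = 4.
4 is placed in row 6, which forces R6C6 = 6.
1 is placed in column 2, which forces R1C2 = 5.
Cage c's pair has difference 1; hence R3C3 = 4.
Column 4 now contains 4; hence R3C4 = 3.
2 is placed in column 3; hence R4C3 = 5.
The 4 cells of cage d must have product 180, leaving R4C4 = 2.
1 is placed in column 2, which forces R5C2 = 3.
Cage j has product 6, which forces R5C3 = 1.
Column 4 now contains 4, so R5C4 = 5.
Cage d needs product 180, leaving R5C5 = 6.
Column 6 now contains 6; hence R5C6 = 4.
Row 6 now contains 6, which forces R6C5 = 3.
1 is placed in column 3, leaving R1C3 = 6.
Column 4 now contains 2; hence R1C4 = 1.
Column 5 already has 6, leaving R1C5 = 2.
Column 2 already has 3; hence R2C2 = 4.
4 is placed in column 3, leaving R2C3 = 3.
Completed grid: 4 5 6 1 2 3 / 1 4 3 6 5 2 / 6 2 4 3 1 5 / 3 6 5 2 4 1 / 2 3 1 5 6 4 / 5 1 2 4 3 6.

3 6 5 2 4 1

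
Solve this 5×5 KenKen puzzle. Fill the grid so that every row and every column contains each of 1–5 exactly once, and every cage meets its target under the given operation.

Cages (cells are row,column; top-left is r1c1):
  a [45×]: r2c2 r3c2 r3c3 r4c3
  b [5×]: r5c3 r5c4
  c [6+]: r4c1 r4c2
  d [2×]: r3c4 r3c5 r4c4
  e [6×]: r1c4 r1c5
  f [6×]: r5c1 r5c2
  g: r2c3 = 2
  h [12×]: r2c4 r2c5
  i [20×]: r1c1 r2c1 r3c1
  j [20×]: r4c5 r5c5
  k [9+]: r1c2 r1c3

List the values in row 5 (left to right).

Cage g is given, so r2c3 = 2.
The 3 cells of cage d must have product 2, leaving r3c4 = 2.
Cage d needs product 2, which forces r3c5 = 1.
Cage d needs product 2, so r4c4 = 1.
1 is placed in column 4, leaving r5c4 = 5.
Row 5 now contains 5, which forces r5c5 = 4.
Column 4 now contains 2, leaving r1c4 = 3.
Cage e's pair has product 6, so r1c5 = 2.
Cage a has product 45, which forces r2c2 = 1.
Cage h needs two cells with product 12, so r2c4 = 4.
Column 5 already has 4, leaving r2c5 = 3.
Cage a needs product 45, leaving r3c2 = 3.
Cage a needs product 45, so r3c3 = 5.
The 4 cells of cage a must have product 45, leaving r4c3 = 3.
Column 5 already has 4, so r4c5 = 5.
3 is placed in column 2, which forces r5c2 = 2.
Row 5 now contains 5; hence r5c3 = 1.
The 3 cells of cage i must have product 20; hence r1c1 = 1.
Cage k needs two cells with sum 9, leaving r1c2 = 5.
5 is placed in column 3, so r1c3 = 4.
Row 2 already has 4, so r2c1 = 5.
Row 3 already has 5, leaving r3c1 = 4.
The two cells of cage c must have sum 6, which forces r4c1 = 2.
Column 2 already has 2; hence r4c2 = 4.
Row 5 now contains 2, which forces r5c1 = 3.
Completed grid: 1 5 4 3 2 / 5 1 2 4 3 / 4 3 5 2 1 / 2 4 3 1 5 / 3 2 1 5 4.

3 2 1 5 4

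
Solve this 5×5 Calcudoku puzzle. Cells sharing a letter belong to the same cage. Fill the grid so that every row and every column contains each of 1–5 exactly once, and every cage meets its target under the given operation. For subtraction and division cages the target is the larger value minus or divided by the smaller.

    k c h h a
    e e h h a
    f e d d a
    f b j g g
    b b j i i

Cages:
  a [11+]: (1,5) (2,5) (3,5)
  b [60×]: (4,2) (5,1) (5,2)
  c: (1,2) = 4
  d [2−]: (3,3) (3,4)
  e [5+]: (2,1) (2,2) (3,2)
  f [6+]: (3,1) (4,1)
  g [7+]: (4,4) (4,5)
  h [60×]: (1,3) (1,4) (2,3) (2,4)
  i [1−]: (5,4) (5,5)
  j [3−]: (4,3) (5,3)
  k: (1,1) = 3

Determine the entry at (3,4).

K is a freebie, so (1,1) = 3.
C is a freebie, which forces (1,2) = 4.
The 3 cells of cage b must have product 60, so (5,1) = 4.
In row 2, 5 can only go at (2,5), so (2,5) = 5.
5 is placed in column 5; hence (1,5) = 2.
Cage a needs sum 11, which forces (3,5) = 4.
4 is placed in column 5, so (4,5) = 3.
Column 5 already has 3; hence (5,5) = 1.
Row 4 already has 3, leaving (4,2) = 5.
Row 4 already has 5, which forces (4,3) = 2.
The two cells of cage g must have sum 7; hence (4,4) = 4.
The 3 cells of cage b must have product 60; hence (5,2) = 3.
Column 3 already has 2; hence (5,3) = 5.
Cage i's pair has difference 1, so (5,4) = 2.
Column 3 now contains 5, so (1,3) = 1.
Cage h has product 60, leaving (1,4) = 5.
Cage e has sum 5, which forces (2,1) = 2.
Column 2 now contains 3; hence (2,2) = 1.
The 4 cells of cage h must have product 60, so (2,3) = 4.
Column 4 already has 4, leaving (2,4) = 3.
The two cells of cage f must have sum 6, leaving (3,1) = 5.
The 3 cells of cage e must have sum 5, leaving (3,2) = 2.
1 is placed in column 3, leaving (3,3) = 3.
Column 4 now contains 3; hence (3,4) = 1.
Row 4 already has 5, which forces (4,1) = 1.
The full grid is 3 4 1 5 2 / 2 1 4 3 5 / 5 2 3 1 4 / 1 5 2 4 3 / 4 3 5 2 1.

1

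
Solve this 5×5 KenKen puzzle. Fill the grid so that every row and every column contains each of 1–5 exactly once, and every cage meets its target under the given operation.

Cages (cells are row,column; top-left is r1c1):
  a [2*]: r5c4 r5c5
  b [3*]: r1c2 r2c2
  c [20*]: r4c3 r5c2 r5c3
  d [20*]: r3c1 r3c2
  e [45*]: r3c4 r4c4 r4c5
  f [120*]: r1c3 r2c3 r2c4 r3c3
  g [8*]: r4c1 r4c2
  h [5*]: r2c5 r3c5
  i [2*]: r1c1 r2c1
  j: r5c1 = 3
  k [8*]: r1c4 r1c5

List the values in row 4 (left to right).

Cage e needs product 45, which forces r3c4 = 3.
Cage e needs product 45, so r4c4 = 5.
Cage e has product 45; hence r4c5 = 3.
J is a freebie, leaving r5c1 = 3.
In row 1, 5 can only go at r1c3, so r1c3 = 5.
The 4 cells of cage f must have product 120; hence r2c3 = 3.
Cage c has product 20, leaving r5c2 = 5.
The two cells of cage b must have product 3; hence r1c2 = 3.
3 is placed in row 2, leaving r2c2 = 1.
1 is placed in row 2, so r2c5 = 5.
The two cells of cage d must have product 20, so r3c1 = 5.
Column 2 now contains 5, which forces r3c2 = 4.
Row 3 now contains 4, which forces r3c3 = 2.
Column 5 already has 5, so r3c5 = 1.
Column 2 already has 4; hence r4c2 = 2.
Column 5 now contains 1, leaving r5c5 = 2.
Cage i's pair has product 2, leaving r1c1 = 1.
Cage k's pair has product 8, so r1c4 = 2.
Column 5 now contains 2, so r1c5 = 4.
1 is placed in row 2, which forces r2c1 = 2.
Cage f needs product 120, so r2c4 = 4.
Row 4 now contains 2, so r4c1 = 4.
4 is placed in row 4; hence r4c3 = 1.
Column 3 now contains 1, leaving r5c3 = 4.
Row 5 now contains 2, so r5c4 = 1.
The full grid is 1 3 5 2 4 / 2 1 3 4 5 / 5 4 2 3 1 / 4 2 1 5 3 / 3 5 4 1 2.

4 2 1 5 3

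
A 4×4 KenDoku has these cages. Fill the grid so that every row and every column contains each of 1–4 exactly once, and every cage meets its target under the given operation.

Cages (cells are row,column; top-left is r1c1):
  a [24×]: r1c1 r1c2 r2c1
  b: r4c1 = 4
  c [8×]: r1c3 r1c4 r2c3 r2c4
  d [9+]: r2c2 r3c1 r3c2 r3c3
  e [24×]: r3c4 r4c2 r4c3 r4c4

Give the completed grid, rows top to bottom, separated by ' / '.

B is a freebie; hence r4c1 = 4.
Cage a has product 24, which forces r1c2 = 4.
Cage e needs product 24, so r3c4 = 4.
Cage c needs product 8, so r1c3 = 1.
The 4 cells of cage c must have product 8, so r1c4 = 2.
Cage d has sum 9; hence r2c2 = 3.
The 4 cells of cage c must have product 8, leaving r2c3 = 4.
Cage c has product 8; hence r2c4 = 1.
Column 4 already has 1, which forces r4c4 = 3.
Row 1 now contains 2; hence r1c1 = 3.
3 is placed in row 2, so r2c1 = 2.
2 is placed in column 1; hence r3c1 = 1.
1 is placed in row 3, which forces r3c2 = 2.
Row 3 now contains 2, leaving r3c3 = 3.
The 4 cells of cage e must have product 24, so r4c2 = 1.
Row 4 now contains 3, leaving r4c3 = 2.

3 4 1 2 / 2 3 4 1 / 1 2 3 4 / 4 1 2 3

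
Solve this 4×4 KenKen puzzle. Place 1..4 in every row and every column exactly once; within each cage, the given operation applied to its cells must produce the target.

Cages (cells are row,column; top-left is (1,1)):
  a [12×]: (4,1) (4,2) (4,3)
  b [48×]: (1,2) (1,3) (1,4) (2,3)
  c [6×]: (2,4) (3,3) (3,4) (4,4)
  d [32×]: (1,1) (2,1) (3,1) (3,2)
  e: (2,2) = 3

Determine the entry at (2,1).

4

Cage e is given, so (2,2) = 3.
The 4 cells of cage d must have product 32; hence (3,2) = 4.
Cage c needs product 6; hence (3,3) = 1.
Column 2 already has 4; hence (4,2) = 1.
1 is placed in column 2; hence (1,2) = 2.
Cage b needs product 48, which forces (2,3) = 2.
The 4 cells of cage c must have product 6, leaving (2,4) = 1.
Row 3 now contains 1, so (3,1) = 2.
2 is placed in row 3, so (3,4) = 3.
Column 4 already has 3, so (4,4) = 2.
The 4 cells of cage d must have product 32, which forces (1,1) = 1.
The 4 cells of cage b must have product 48, leaving (1,3) = 3.
Column 4 already has 3, which forces (1,4) = 4.
1 is placed in row 2, so (2,1) = 4.
4 is placed in column 1, so (4,1) = 3.
3 is placed in column 3, leaving (4,3) = 4.
The full grid is 1 2 3 4 / 4 3 2 1 / 2 4 1 3 / 3 1 4 2.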